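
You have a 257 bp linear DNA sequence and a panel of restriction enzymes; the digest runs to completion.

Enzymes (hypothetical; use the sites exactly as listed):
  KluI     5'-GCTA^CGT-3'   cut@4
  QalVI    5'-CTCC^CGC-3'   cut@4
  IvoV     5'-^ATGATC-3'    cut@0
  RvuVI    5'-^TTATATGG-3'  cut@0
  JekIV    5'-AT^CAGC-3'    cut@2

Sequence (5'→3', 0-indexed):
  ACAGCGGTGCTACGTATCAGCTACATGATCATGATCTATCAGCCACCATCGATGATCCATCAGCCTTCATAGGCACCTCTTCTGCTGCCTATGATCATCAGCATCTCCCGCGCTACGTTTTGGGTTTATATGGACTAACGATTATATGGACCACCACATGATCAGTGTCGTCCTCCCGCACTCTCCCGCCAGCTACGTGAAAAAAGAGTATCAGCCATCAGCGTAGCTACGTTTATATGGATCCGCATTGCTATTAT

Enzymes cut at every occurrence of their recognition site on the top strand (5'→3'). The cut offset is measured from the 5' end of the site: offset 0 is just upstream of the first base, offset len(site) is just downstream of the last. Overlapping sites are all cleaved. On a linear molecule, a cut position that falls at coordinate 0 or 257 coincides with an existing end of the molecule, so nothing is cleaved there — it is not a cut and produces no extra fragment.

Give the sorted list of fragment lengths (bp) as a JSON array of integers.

Site scan:
  KluI GCTACGT/4: at [8, 111, 191, 225] ⇒ [12, 115, 195, 229]
  QalVI CTCCCGC/4: at [104, 172, 182] ⇒ [108, 176, 186]
  IvoV ATGATC/0: at [24, 30, 51, 90, 157] ⇒ [24, 30, 51, 90, 157]
  RvuVI TTATATGG/0: at [125, 141, 232] ⇒ [125, 141, 232]
  JekIV ATCAGC/2: at [15, 37, 58, 96, 209, 216] ⇒ [17, 39, 60, 98, 211, 218]

Pooled cuts: [12, 17, 24, 30, 39, 51, 60, 90, 98, 108, 115, 125, 141, 157, 176, 186, 195, 211, 218, 229, 232]

Fragments:
  [0,12): 12 bp
  [12,17): 5 bp
  [17,24): 7 bp
  [24,30): 6 bp
  [30,39): 9 bp
  [39,51): 12 bp
  [51,60): 9 bp
  [60,90): 30 bp
  [90,98): 8 bp
  [98,108): 10 bp
  [108,115): 7 bp
  [115,125): 10 bp
  [125,141): 16 bp
  [141,157): 16 bp
  [157,176): 19 bp
  [176,186): 10 bp
  [186,195): 9 bp
  [195,211): 16 bp
  [211,218): 7 bp
  [218,229): 11 bp
  [229,232): 3 bp
  [232,257): 25 bp

[3,5,6,7,7,7,8,9,9,9,10,10,10,11,12,12,16,16,16,19,25,30]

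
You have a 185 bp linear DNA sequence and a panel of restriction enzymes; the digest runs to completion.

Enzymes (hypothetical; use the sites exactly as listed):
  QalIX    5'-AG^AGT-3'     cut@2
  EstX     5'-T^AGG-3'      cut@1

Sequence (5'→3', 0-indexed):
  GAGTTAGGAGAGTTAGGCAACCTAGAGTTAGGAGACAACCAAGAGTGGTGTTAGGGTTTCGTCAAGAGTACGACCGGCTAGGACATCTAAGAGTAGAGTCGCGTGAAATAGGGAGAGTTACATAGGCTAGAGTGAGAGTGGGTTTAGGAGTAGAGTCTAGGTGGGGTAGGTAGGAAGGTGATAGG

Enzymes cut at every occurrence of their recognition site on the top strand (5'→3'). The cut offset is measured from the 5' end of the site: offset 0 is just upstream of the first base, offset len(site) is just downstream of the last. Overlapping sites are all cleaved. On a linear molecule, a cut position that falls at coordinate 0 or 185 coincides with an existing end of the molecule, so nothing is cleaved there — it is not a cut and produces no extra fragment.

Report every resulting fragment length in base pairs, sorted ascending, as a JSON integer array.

[3,4,4,4,5,5,5,5,6,6,7,8,8,9,9,9,11,11,12,13,13,14,14]

Site scan:
  QalIX (AGAGT, off=2): starts [8, 23, 41, 64, 89, 94, 113, 128, 134, 151] → cuts [10, 25, 43, 66, 91, 96, 115, 130, 136, 153]
  EstX (TAGG, off=1): starts [4, 13, 28, 51, 78, 108, 122, 144, 157, 166, 170, 181] → cuts [5, 14, 29, 52, 79, 109, 123, 145, 158, 167, 171, 182]

All cut coordinates (distinct, sorted): [5, 10, 14, 25, 29, 43, 52, 66, 79, 91, 96, 109, 115, 123, 130, 136, 145, 153, 158, 167, 171, 182]

Fragments:
  [0,5): 5 bp
  [5,10): 5 bp
  [10,14): 4 bp
  [14,25): 11 bp
  [25,29): 4 bp
  [29,43): 14 bp
  [43,52): 9 bp
  [52,66): 14 bp
  [66,79): 13 bp
  [79,91): 12 bp
  [91,96): 5 bp
  [96,109): 13 bp
  [109,115): 6 bp
  [115,123): 8 bp
  [123,130): 7 bp
  [130,136): 6 bp
  [136,145): 9 bp
  [145,153): 8 bp
  [153,158): 5 bp
  [158,167): 9 bp
  [167,171): 4 bp
  [171,182): 11 bp
  [182,185): 3 bp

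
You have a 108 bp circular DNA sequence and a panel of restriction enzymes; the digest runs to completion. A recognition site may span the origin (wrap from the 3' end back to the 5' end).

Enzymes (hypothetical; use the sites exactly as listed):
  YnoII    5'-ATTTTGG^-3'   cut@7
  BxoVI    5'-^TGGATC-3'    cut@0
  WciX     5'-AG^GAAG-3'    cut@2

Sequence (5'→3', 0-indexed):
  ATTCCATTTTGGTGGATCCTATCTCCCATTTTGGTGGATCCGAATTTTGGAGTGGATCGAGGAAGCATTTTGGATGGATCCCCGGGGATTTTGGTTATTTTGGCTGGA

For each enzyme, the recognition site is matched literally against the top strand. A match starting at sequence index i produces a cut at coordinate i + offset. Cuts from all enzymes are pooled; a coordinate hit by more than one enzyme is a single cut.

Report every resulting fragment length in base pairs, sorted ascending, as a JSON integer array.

[1,2,9,9,12,16,17,20,22]

Per-enzyme occurrences:
  YnoII ATTTTGG/7: at [5, 27, 43, 66, 87, 96] ⇒ [12, 34, 50, 73, 94, 103]
  BxoVI TGGATC/0: at [12, 34, 52, 74] ⇒ [12, 34, 52, 74]
  WciX AGGAAG/2: at [59] ⇒ [61]

All cut coordinates (distinct, sorted): [12, 34, 50, 52, 61, 73, 74, 94, 103]

Fragment lengths:
  12→34: 22 bp
  34→50: 16 bp
  50→52: 2 bp
  52→61: 9 bp
  61→73: 12 bp
  73→74: 1 bp
  74→94: 20 bp
  94→103: 9 bp
  103→12 (wrap): 108-103+12 = 17 bp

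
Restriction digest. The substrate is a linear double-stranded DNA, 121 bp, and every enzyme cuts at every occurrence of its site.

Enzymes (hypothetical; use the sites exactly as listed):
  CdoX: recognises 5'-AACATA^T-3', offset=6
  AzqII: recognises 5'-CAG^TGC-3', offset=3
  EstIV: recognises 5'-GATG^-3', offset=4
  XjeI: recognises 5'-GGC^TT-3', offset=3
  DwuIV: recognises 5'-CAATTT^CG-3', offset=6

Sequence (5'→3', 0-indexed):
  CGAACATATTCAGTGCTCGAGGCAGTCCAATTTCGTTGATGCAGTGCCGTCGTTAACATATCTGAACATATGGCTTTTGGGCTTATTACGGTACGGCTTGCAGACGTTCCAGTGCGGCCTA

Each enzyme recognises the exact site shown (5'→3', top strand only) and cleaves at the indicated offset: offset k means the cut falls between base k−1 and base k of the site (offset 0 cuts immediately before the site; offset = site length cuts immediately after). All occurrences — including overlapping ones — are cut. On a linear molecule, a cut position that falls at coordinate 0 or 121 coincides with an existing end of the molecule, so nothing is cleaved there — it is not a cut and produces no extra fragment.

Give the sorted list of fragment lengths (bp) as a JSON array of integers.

[3,4,5,8,8,8,9,10,15,15,16,20]

Site scan:
  CdoX (AACATAT, off=6): starts [2, 54, 64] → cuts [8, 60, 70]
  AzqII (CAGTGC, off=3): starts [10, 41, 109] → cuts [13, 44, 112]
  EstIV (GATG, off=4): starts [37] → cuts [41]
  XjeI (GGCTT, off=3): starts [71, 79, 94] → cuts [74, 82, 97]
  DwuIV (CAATTTCG, off=6): starts [27] → cuts [33]

All cut coordinates (distinct, sorted): [8, 13, 33, 41, 44, 60, 70, 74, 82, 97, 112]

Fragments:
  [0,8): 8 bp
  [8,13): 5 bp
  [13,33): 20 bp
  [33,41): 8 bp
  [41,44): 3 bp
  [44,60): 16 bp
  [60,70): 10 bp
  [70,74): 4 bp
  [74,82): 8 bp
  [82,97): 15 bp
  [97,112): 15 bp
  [112,121): 9 bp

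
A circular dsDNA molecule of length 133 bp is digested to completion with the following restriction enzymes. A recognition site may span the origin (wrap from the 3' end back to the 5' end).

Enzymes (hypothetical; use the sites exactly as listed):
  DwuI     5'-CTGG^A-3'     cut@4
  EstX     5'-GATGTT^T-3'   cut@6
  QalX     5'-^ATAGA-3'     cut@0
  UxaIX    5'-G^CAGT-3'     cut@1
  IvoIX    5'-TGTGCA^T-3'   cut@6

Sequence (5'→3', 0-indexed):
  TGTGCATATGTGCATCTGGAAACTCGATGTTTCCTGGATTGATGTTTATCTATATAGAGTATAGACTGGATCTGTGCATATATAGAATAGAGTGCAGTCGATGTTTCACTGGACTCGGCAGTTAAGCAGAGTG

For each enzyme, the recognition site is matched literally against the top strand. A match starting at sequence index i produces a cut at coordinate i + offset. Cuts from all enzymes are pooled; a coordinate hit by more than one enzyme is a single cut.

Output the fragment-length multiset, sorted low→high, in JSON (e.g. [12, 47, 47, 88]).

[3,5,5,6,6,7,7,7,8,8,9,9,9,11,12,21]

Per-enzyme occurrences:
  DwuI CTGGA/4: at [15, 33, 65, 108] ⇒ [19, 37, 69, 112]
  EstX GATGTTT/6: at [25, 40, 99] ⇒ [31, 46, 105]
  QalX ATAGA/0: at [53, 60, 81, 86] ⇒ [53, 60, 81, 86]
  UxaIX GCAGT/1: at [93, 117] ⇒ [94, 118]
  IvoIX TGTGCAT/6: at [0, 8, 72] ⇒ [6, 14, 78]

All cut coordinates (distinct, sorted): [6, 14, 19, 31, 37, 46, 53, 60, 69, 78, 81, 86, 94, 105, 112, 118]

Fragment lengths:
  6→14: 8 bp
  14→19: 5 bp
  19→31: 12 bp
  31→37: 6 bp
  37→46: 9 bp
  46→53: 7 bp
  53→60: 7 bp
  60→69: 9 bp
  69→78: 9 bp
  78→81: 3 bp
  81→86: 5 bp
  86→94: 8 bp
  94→105: 11 bp
  105→112: 7 bp
  112→118: 6 bp
  118→6 (wrap): 133-118+6 = 21 bp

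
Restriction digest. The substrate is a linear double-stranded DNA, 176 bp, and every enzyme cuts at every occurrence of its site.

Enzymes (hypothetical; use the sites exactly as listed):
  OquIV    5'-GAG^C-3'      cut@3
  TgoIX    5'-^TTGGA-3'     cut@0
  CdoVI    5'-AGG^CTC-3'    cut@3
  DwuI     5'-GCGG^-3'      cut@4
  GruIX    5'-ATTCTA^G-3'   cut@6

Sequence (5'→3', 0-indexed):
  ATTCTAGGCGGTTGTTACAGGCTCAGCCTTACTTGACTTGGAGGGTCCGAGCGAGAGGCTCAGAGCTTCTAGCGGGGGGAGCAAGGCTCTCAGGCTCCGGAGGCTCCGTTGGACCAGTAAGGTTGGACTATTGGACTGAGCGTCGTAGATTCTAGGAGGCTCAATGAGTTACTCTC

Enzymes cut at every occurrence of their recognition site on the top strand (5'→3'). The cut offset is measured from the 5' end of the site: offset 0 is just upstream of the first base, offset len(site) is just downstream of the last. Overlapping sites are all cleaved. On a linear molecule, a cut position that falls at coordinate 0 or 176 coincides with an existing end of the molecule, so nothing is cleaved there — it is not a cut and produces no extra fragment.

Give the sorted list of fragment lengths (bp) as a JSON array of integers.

[5,5,5,5,6,6,7,7,8,8,9,10,10,10,14,14,14,16,17]

Scan for sites:
  OquIV GAGC/3: at [48, 62, 78, 137] ⇒ [51, 65, 81, 140]
  TgoIX TTGGA/0: at [37, 108, 122, 130] ⇒ [37, 108, 122, 130]
  CdoVI AGGCTC/3: at [18, 55, 83, 91, 100, 156] ⇒ [21, 58, 86, 94, 103, 159]
  DwuI GCGG/4: at [7, 71] ⇒ [11, 75]
  GruIX ATTCTAG/6: at [0, 148] ⇒ [6, 154]

Pooled cuts: [6, 11, 21, 37, 51, 58, 65, 75, 81, 86, 94, 103, 108, 122, 130, 140, 154, 159]

Fragment lengths:
  [0,6): 6 bp
  [6,11): 5 bp
  [11,21): 10 bp
  [21,37): 16 bp
  [37,51): 14 bp
  [51,58): 7 bp
  [58,65): 7 bp
  [65,75): 10 bp
  [75,81): 6 bp
  [81,86): 5 bp
  [86,94): 8 bp
  [94,103): 9 bp
  [103,108): 5 bp
  [108,122): 14 bp
  [122,130): 8 bp
  [130,140): 10 bp
  [140,154): 14 bp
  [154,159): 5 bp
  [159,176): 17 bp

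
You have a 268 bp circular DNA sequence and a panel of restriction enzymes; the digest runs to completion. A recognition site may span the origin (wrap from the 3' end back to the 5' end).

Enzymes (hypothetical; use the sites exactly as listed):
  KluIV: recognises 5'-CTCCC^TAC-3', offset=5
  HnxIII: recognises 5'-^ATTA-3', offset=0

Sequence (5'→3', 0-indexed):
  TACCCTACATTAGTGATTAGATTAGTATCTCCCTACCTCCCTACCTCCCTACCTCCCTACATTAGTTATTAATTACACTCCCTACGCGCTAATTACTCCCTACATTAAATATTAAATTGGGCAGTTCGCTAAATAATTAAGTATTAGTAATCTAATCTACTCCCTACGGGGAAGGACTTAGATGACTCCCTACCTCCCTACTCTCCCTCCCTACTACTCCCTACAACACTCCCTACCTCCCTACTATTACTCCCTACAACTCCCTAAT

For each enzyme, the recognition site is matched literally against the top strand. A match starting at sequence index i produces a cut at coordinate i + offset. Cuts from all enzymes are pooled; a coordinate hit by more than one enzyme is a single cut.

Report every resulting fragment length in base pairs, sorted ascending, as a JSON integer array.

Site scan:
  KluIV CTCCCTAC/5: at [28, 36, 44, 52, 77, 95, 159, 185, 193, 206, 216, 228, 236, 249] ⇒ [33, 41, 49, 57, 82, 100, 164, 190, 198, 211, 221, 233, 241, 254]
  HnxIII ATTA/0: at [8, 15, 20, 60, 67, 71, 91, 103, 110, 135, 142, 245, 266] ⇒ [8, 15, 20, 60, 67, 71, 91, 103, 110, 135, 142, 245, 266]

Pooled cuts: [8, 15, 20, 33, 41, 49, 57, 60, 67, 71, 82, 91, 100, 103, 110, 135, 142, 164, 190, 198, 211, 221, 233, 241, 245, 254, 266]

Fragment lengths:
  8→15: 7 bp
  15→20: 5 bp
  20→33: 13 bp
  33→41: 8 bp
  41→49: 8 bp
  49→57: 8 bp
  57→60: 3 bp
  60→67: 7 bp
  67→71: 4 bp
  71→82: 11 bp
  82→91: 9 bp
  91→100: 9 bp
  100→103: 3 bp
  103→110: 7 bp
  110→135: 25 bp
  135→142: 7 bp
  142→164: 22 bp
  164→190: 26 bp
  190→198: 8 bp
  198→211: 13 bp
  211→221: 10 bp
  221→233: 12 bp
  233→241: 8 bp
  241→245: 4 bp
  245→254: 9 bp
  254→266: 12 bp
  266→8 (wrap): 268-266+8 = 10 bp

[3,3,4,4,5,7,7,7,7,8,8,8,8,8,9,9,9,10,10,11,12,12,13,13,22,25,26]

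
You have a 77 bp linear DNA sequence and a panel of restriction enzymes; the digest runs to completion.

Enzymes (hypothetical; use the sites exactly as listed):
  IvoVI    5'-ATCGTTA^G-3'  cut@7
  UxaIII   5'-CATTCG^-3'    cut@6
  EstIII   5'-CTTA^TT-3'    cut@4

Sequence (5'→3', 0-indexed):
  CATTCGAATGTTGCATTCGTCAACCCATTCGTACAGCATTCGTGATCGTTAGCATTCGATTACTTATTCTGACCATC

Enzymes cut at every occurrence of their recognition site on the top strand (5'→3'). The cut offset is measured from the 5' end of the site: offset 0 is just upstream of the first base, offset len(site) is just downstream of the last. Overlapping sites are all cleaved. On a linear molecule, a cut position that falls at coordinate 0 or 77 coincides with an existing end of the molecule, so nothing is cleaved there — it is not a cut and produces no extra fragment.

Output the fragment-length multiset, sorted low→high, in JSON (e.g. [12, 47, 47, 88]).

Scan for sites:
  IvoVI (ATCGTTAG, off=7): starts [44] → cuts [51]
  UxaIII (CATTCG, off=6): starts [0, 13, 25, 36, 52] → cuts [6, 19, 31, 42, 58]
  EstIII (CTTATT, off=4): starts [62] → cuts [66]

All cut coordinates (distinct, sorted): [6, 19, 31, 42, 51, 58, 66]

Fragments:
  [0,6): 6 bp
  [6,19): 13 bp
  [19,31): 12 bp
  [31,42): 11 bp
  [42,51): 9 bp
  [51,58): 7 bp
  [58,66): 8 bp
  [66,77): 11 bp

[6,7,8,9,11,11,12,13]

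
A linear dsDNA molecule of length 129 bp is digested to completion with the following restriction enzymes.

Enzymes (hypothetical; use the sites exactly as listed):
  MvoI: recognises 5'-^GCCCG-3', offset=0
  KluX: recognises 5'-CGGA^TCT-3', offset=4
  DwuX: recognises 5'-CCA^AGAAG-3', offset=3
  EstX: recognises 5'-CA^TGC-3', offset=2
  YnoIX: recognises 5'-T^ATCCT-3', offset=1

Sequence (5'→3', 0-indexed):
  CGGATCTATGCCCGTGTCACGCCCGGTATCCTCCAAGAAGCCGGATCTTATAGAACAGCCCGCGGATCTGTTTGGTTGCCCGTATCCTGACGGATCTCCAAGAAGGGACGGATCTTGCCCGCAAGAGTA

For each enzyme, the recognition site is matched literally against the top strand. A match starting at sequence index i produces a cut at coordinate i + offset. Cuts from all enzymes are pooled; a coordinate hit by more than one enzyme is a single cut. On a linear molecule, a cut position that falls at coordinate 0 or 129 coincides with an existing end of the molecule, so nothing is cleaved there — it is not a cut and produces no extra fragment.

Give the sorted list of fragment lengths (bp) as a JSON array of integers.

Site scan:
  MvoI (GCCCG, off=0): starts [9, 20, 57, 77, 116] → cuts [9, 20, 57, 77, 116]
  KluX (CGGATCT, off=4): starts [0, 41, 62, 90, 108] → cuts [4, 45, 66, 94, 112]
  DwuX (CCAAGAAG, off=3): starts [32, 97] → cuts [35, 100]
  EstX (CATGC, off=2): no sites
  YnoIX (TATCCT, off=1): starts [26, 82] → cuts [27, 83]

All cut coordinates (distinct, sorted): [4, 9, 20, 27, 35, 45, 57, 66, 77, 83, 94, 100, 112, 116]

Fragment lengths:
  [0,4): 4 bp
  [4,9): 5 bp
  [9,20): 11 bp
  [20,27): 7 bp
  [27,35): 8 bp
  [35,45): 10 bp
  [45,57): 12 bp
  [57,66): 9 bp
  [66,77): 11 bp
  [77,83): 6 bp
  [83,94): 11 bp
  [94,100): 6 bp
  [100,112): 12 bp
  [112,116): 4 bp
  [116,129): 13 bp

[4,4,5,6,6,7,8,9,10,11,11,11,12,12,13]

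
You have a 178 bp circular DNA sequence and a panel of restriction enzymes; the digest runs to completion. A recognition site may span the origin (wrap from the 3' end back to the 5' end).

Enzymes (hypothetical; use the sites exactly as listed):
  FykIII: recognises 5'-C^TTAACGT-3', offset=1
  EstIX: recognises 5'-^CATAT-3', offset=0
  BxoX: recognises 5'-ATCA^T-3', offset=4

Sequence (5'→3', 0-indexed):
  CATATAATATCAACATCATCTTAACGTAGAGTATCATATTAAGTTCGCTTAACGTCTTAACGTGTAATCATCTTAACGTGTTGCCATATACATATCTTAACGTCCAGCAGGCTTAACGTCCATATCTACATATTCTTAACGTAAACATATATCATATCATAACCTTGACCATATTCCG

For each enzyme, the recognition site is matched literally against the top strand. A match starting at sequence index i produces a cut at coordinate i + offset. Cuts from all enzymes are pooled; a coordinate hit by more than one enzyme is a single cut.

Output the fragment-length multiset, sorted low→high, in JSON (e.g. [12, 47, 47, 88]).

[2,2,2,2,5,6,6,7,7,8,8,8,9,10,10,12,12,14,14,16,18]

Site scan:
  FykIII CTTAACGT/1: at [19, 47, 55, 71, 95, 111, 134] ⇒ [20, 48, 56, 72, 96, 112, 135]
  EstIX CATAT/0: at [0, 34, 84, 90, 120, 128, 145, 152, 169] ⇒ [0, 34, 84, 90, 120, 128, 145, 152, 169]
  BxoX ATCAT/4: at [14, 32, 66, 150, 155] ⇒ [18, 36, 70, 154, 159]

All cut coordinates (distinct, sorted): [0, 18, 20, 34, 36, 48, 56, 70, 72, 84, 90, 96, 112, 120, 128, 135, 145, 152, 154, 159, 169]

Fragment lengths:
  0→18: 18 bp
  18→20: 2 bp
  20→34: 14 bp
  34→36: 2 bp
  36→48: 12 bp
  48→56: 8 bp
  56→70: 14 bp
  70→72: 2 bp
  72→84: 12 bp
  84→90: 6 bp
  90→96: 6 bp
  96→112: 16 bp
  112→120: 8 bp
  120→128: 8 bp
  128→135: 7 bp
  135→145: 10 bp
  145→152: 7 bp
  152→154: 2 bp
  154→159: 5 bp
  159→169: 10 bp
  169→0 (wrap): 178-169+0 = 9 bp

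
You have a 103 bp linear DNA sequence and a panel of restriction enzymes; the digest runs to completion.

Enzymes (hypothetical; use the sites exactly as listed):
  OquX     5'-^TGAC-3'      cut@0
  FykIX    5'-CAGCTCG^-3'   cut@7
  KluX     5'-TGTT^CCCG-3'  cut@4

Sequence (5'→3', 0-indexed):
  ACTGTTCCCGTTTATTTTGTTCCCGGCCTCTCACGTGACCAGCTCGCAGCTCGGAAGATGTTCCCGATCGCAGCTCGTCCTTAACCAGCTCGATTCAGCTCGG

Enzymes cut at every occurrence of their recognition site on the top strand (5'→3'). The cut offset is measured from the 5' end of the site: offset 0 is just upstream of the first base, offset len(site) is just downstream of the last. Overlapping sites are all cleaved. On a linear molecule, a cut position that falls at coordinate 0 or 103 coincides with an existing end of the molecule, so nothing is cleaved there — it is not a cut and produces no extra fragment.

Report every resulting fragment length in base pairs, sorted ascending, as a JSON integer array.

[1,6,7,9,10,11,14,15,15,15]

Scan for sites:
  OquX (TGAC, off=0): starts [35] → cuts [35]
  FykIX (CAGCTCG, off=7): starts [39, 46, 70, 85, 95] → cuts [46, 53, 77, 92, 102]
  KluX (TGTTCCCG, off=4): starts [2, 17, 58] → cuts [6, 21, 62]

Pooled cuts: [6, 21, 35, 46, 53, 62, 77, 92, 102]

Fragment lengths:
  [0,6): 6 bp
  [6,21): 15 bp
  [21,35): 14 bp
  [35,46): 11 bp
  [46,53): 7 bp
  [53,62): 9 bp
  [62,77): 15 bp
  [77,92): 15 bp
  [92,102): 10 bp
  [102,103): 1 bp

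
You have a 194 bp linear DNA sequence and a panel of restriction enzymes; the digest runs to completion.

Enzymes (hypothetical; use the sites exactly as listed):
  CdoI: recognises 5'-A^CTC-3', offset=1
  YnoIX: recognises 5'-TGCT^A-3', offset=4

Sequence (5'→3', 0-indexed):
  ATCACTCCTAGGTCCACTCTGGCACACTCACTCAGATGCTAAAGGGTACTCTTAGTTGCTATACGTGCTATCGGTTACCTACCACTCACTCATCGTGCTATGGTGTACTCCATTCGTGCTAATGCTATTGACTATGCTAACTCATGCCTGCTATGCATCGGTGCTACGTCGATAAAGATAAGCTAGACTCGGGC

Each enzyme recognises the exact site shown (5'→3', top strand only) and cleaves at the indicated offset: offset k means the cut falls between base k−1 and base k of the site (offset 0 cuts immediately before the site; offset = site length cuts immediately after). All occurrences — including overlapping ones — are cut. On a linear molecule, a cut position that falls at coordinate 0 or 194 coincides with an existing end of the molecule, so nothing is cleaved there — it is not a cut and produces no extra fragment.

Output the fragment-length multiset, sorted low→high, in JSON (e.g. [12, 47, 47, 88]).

[2,4,4,4,6,7,8,8,9,10,10,11,12,12,12,12,13,13,15,22]

Site scan:
  CdoI ACTC/1: at [3, 15, 25, 29, 47, 83, 87, 106, 139, 186] ⇒ [4, 16, 26, 30, 48, 84, 88, 107, 140, 187]
  YnoIX TGCTA/4: at [36, 56, 65, 95, 116, 122, 134, 148, 161] ⇒ [40, 60, 69, 99, 120, 126, 138, 152, 165]

All cut coordinates (distinct, sorted): [4, 16, 26, 30, 40, 48, 60, 69, 84, 88, 99, 107, 120, 126, 138, 140, 152, 165, 187]

Fragments:
  [0,4): 4 bp
  [4,16): 12 bp
  [16,26): 10 bp
  [26,30): 4 bp
  [30,40): 10 bp
  [40,48): 8 bp
  [48,60): 12 bp
  [60,69): 9 bp
  [69,84): 15 bp
  [84,88): 4 bp
  [88,99): 11 bp
  [99,107): 8 bp
  [107,120): 13 bp
  [120,126): 6 bp
  [126,138): 12 bp
  [138,140): 2 bp
  [140,152): 12 bp
  [152,165): 13 bp
  [165,187): 22 bp
  [187,194): 7 bp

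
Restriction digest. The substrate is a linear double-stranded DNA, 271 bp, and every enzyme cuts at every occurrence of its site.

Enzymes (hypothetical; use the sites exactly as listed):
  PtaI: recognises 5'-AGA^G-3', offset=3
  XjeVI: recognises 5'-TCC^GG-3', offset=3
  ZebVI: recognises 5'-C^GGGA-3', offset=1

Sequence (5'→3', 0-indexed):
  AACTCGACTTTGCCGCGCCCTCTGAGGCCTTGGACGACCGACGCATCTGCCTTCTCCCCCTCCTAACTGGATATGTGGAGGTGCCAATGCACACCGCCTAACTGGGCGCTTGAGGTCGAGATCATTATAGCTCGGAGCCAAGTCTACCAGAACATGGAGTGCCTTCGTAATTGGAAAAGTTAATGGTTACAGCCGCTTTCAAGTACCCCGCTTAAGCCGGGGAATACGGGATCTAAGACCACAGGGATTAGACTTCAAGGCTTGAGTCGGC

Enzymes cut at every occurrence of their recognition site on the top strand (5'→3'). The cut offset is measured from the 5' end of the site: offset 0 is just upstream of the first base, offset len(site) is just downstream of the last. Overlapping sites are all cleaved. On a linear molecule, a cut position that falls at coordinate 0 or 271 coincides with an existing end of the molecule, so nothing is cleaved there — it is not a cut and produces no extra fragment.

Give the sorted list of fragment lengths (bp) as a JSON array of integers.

Scan for sites:
  PtaI (AGAG, off=3): no sites
  XjeVI (TCCGG, off=3): no sites
  ZebVI (CGGGA, off=1): starts [226] → cuts [227]

All cut coordinates (distinct, sorted): [227]

Fragments:
  [0,227): 227 bp
  [227,271): 44 bp

[44,227]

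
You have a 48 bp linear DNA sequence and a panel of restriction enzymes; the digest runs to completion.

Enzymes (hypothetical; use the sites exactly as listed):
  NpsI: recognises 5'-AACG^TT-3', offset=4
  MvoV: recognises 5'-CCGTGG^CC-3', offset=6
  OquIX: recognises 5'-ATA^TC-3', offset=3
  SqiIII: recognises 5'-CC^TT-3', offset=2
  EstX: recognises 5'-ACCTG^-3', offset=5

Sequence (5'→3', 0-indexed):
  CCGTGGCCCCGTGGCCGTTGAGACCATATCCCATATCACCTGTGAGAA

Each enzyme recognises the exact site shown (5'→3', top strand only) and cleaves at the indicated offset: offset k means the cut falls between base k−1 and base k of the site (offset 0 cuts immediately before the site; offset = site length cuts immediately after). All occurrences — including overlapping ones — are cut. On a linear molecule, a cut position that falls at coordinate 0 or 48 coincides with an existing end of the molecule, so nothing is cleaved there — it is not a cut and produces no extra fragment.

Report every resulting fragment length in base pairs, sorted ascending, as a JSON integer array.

Site scan:
  NpsI (AACGTT, off=4): no sites
  MvoV (CCGTGGCC, off=6): starts [0, 8] → cuts [6, 14]
  OquIX (ATATC, off=3): starts [25, 32] → cuts [28, 35]
  SqiIII (CCTT, off=2): no sites
  EstX (ACCTG, off=5): starts [37] → cuts [42]

All cut coordinates (distinct, sorted): [6, 14, 28, 35, 42]

Fragment lengths:
  [0,6): 6 bp
  [6,14): 8 bp
  [14,28): 14 bp
  [28,35): 7 bp
  [35,42): 7 bp
  [42,48): 6 bp

[6,6,7,7,8,14]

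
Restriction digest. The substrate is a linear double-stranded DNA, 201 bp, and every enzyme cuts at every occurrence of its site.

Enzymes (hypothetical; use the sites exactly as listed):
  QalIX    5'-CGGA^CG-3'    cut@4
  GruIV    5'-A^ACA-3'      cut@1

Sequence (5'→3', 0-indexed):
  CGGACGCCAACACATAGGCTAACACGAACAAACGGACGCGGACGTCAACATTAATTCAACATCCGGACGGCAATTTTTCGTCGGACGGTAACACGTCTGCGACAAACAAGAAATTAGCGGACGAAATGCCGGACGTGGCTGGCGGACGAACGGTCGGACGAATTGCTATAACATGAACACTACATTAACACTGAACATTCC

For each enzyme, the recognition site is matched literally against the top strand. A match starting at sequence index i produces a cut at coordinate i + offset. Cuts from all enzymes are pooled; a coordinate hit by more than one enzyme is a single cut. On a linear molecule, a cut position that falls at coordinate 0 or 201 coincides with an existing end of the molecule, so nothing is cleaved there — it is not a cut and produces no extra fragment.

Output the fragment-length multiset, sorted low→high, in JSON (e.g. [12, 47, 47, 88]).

[4,5,5,5,6,6,6,7,7,9,9,11,11,12,12,12,12,13,15,16,18]

Site scan:
  QalIX CGGACG/4: at [0, 32, 38, 63, 81, 117, 129, 142, 154] ⇒ [4, 36, 42, 67, 85, 121, 133, 146, 158]
  GruIV AACA/1: at [8, 20, 26, 46, 57, 89, 104, 169, 175, 186, 193] ⇒ [9, 21, 27, 47, 58, 90, 105, 170, 176, 187, 194]

Pooled cuts: [4, 9, 21, 27, 36, 42, 47, 58, 67, 85, 90, 105, 121, 133, 146, 158, 170, 176, 187, 194]

Fragments:
  [0,4): 4 bp
  [4,9): 5 bp
  [9,21): 12 bp
  [21,27): 6 bp
  [27,36): 9 bp
  [36,42): 6 bp
  [42,47): 5 bp
  [47,58): 11 bp
  [58,67): 9 bp
  [67,85): 18 bp
  [85,90): 5 bp
  [90,105): 15 bp
  [105,121): 16 bp
  [121,133): 12 bp
  [133,146): 13 bp
  [146,158): 12 bp
  [158,170): 12 bp
  [170,176): 6 bp
  [176,187): 11 bp
  [187,194): 7 bp
  [194,201): 7 bp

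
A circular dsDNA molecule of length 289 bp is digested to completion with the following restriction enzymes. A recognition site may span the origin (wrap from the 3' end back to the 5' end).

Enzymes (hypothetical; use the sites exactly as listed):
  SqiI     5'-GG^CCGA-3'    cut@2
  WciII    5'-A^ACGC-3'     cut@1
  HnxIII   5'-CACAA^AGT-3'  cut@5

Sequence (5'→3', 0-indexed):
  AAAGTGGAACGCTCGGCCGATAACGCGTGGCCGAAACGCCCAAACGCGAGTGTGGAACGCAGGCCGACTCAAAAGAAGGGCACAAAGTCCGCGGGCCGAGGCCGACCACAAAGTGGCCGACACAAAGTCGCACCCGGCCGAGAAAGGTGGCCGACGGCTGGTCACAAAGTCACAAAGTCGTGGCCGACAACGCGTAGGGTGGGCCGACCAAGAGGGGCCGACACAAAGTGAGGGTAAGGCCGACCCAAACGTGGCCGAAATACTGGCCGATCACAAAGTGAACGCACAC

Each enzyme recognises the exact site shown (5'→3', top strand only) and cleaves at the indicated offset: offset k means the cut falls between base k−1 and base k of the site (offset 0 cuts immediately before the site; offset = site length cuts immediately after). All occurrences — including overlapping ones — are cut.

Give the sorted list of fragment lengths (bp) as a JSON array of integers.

[5,5,5,6,6,6,6,7,8,8,8,8,8,9,9,10,10,10,10,12,12,13,13,13,14,14,15,17,22]

Scan for sites:
  SqiI (GGCCGA, off=2): starts [14, 28, 61, 93, 99, 114, 135, 148, 181, 201, 215, 237, 252, 264] → cuts [16, 30, 63, 95, 101, 116, 137, 150, 183, 203, 217, 239, 254, 266]
  WciII (AACGC, off=1): starts [7, 21, 34, 42, 55, 188, 280] → cuts [8, 22, 35, 43, 56, 189, 281]
  HnxIII (CACAAAGT, off=5): starts [80, 106, 120, 162, 170, 221, 271, 286] → cuts [2, 85, 111, 125, 167, 175, 226, 276]

Pooled cuts: [2, 8, 16, 22, 30, 35, 43, 56, 63, 85, 95, 101, 111, 116, 125, 137, 150, 167, 175, 183, 189, 203, 217, 226, 239, 254, 266, 276, 281]

Fragment lengths:
  2→8: 6 bp
  8→16: 8 bp
  16→22: 6 bp
  22→30: 8 bp
  30→35: 5 bp
  35→43: 8 bp
  43→56: 13 bp
  56→63: 7 bp
  63→85: 22 bp
  85→95: 10 bp
  95→101: 6 bp
  101→111: 10 bp
  111→116: 5 bp
  116→125: 9 bp
  125→137: 12 bp
  137→150: 13 bp
  150→167: 17 bp
  167→175: 8 bp
  175→183: 8 bp
  183→189: 6 bp
  189→203: 14 bp
  203→217: 14 bp
  217→226: 9 bp
  226→239: 13 bp
  239→254: 15 bp
  254→266: 12 bp
  266→276: 10 bp
  276→281: 5 bp
  281→2 (wrap): 289-281+2 = 10 bp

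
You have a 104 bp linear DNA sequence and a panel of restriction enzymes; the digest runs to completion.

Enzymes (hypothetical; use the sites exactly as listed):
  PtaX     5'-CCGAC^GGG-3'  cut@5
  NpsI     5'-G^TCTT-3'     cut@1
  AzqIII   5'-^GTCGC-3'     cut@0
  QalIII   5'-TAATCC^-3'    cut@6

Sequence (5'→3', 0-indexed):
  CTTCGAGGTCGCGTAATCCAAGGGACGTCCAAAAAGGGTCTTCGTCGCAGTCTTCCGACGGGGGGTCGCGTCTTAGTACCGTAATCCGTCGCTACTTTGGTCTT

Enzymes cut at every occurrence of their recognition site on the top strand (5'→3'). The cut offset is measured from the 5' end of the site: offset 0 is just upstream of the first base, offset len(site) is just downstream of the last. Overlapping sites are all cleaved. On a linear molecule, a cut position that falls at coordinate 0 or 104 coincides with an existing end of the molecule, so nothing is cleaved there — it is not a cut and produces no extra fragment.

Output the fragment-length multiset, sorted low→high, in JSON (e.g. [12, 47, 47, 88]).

Scan for sites:
  PtaX CCGACGGG/5: at [54] ⇒ [59]
  NpsI GTCTT/1: at [37, 49, 69, 99] ⇒ [38, 50, 70, 100]
  AzqIII GTCGC/0: at [7, 43, 64, 87] ⇒ [7, 43, 64, 87]
  QalIII TAATCC/6: at [13, 81] ⇒ [19, 87]

Pooled cuts: [7, 19, 38, 43, 50, 59, 64, 70, 87, 100]

Fragment lengths:
  [0,7): 7 bp
  [7,19): 12 bp
  [19,38): 19 bp
  [38,43): 5 bp
  [43,50): 7 bp
  [50,59): 9 bp
  [59,64): 5 bp
  [64,70): 6 bp
  [70,87): 17 bp
  [87,100): 13 bp
  [100,104): 4 bp

[4,5,5,6,7,7,9,12,13,17,19]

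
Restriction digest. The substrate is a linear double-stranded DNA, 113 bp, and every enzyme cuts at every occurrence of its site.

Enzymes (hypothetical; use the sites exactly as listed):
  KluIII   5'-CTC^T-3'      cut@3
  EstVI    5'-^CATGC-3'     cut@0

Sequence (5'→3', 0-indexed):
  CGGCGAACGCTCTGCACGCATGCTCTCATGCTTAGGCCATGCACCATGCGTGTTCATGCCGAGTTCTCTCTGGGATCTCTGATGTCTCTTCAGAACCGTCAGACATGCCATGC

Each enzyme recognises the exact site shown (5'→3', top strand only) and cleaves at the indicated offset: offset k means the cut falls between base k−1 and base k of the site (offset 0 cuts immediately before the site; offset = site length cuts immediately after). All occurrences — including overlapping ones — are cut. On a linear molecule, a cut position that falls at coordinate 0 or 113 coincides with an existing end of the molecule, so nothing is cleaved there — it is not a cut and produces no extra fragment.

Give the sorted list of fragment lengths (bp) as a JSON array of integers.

[1,2,5,5,6,7,7,9,9,10,11,12,14,15]

Per-enzyme occurrences:
  KluIII (CTCT, off=3): starts [9, 22, 65, 67, 76, 85] → cuts [12, 25, 68, 70, 79, 88]
  EstVI (CATGC, off=0): starts [18, 26, 37, 44, 54, 103, 108] → cuts [18, 26, 37, 44, 54, 103, 108]

All cut coordinates (distinct, sorted): [12, 18, 25, 26, 37, 44, 54, 68, 70, 79, 88, 103, 108]

Fragments:
  [0,12): 12 bp
  [12,18): 6 bp
  [18,25): 7 bp
  [25,26): 1 bp
  [26,37): 11 bp
  [37,44): 7 bp
  [44,54): 10 bp
  [54,68): 14 bp
  [68,70): 2 bp
  [70,79): 9 bp
  [79,88): 9 bp
  [88,103): 15 bp
  [103,108): 5 bp
  [108,113): 5 bp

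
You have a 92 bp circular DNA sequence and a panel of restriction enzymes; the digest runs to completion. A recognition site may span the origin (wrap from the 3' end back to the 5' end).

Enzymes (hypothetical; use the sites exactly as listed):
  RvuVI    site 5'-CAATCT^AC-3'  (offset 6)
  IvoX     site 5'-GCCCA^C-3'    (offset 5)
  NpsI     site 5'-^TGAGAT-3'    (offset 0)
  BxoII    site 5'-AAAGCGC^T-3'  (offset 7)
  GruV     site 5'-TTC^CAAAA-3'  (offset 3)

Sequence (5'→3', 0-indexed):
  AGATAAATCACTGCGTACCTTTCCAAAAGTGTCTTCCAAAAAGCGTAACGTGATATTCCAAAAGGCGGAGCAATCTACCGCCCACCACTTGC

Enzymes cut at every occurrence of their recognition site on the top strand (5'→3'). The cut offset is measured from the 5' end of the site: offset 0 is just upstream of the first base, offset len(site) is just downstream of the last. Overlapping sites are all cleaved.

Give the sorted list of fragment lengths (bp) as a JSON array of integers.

[8,13,18,22,31]

Scan for sites:
  RvuVI CAATCTAC/6: at [70] ⇒ [76]
  IvoX GCCCAC/5: at [79] ⇒ [84]
  NpsI (TGAGAT, off=0): no sites
  BxoII (AAAGCGCT, off=7): no sites
  GruV TTCCAAAA/3: at [20, 33, 55] ⇒ [23, 36, 58]

All cut coordinates (distinct, sorted): [23, 36, 58, 76, 84]

Fragments:
  23→36: 13 bp
  36→58: 22 bp
  58→76: 18 bp
  76→84: 8 bp
  84→23 (wrap): 92-84+23 = 31 bp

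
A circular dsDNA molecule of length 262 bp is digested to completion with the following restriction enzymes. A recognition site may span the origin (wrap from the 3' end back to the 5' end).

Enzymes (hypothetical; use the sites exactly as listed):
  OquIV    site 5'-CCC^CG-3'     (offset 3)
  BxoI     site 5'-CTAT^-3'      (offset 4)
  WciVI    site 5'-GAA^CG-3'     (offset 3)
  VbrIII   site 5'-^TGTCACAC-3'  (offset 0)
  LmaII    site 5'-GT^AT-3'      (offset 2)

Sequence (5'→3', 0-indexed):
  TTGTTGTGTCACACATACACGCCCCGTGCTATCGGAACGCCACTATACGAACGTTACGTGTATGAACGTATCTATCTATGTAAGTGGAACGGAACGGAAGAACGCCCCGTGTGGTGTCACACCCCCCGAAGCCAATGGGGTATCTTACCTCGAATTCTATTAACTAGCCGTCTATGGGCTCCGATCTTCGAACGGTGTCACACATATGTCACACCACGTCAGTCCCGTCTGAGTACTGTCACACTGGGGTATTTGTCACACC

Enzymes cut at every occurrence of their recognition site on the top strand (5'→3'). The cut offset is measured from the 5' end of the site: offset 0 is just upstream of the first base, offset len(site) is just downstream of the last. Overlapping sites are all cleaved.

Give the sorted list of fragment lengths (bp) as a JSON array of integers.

Per-enzyme occurrences:
  OquIV (CCCCG, off=3): starts [21, 104, 123] → cuts [24, 107, 126]
  BxoI (CTAT, off=4): starts [28, 42, 71, 75, 156, 171] → cuts [32, 46, 75, 79, 160, 175]
  WciVI (GAACG, off=3): starts [34, 48, 63, 86, 91, 99, 189] → cuts [37, 51, 66, 89, 94, 102, 192]
  VbrIII (TGTCACAC, off=0): starts [6, 114, 195, 206, 236, 253] → cuts [6, 114, 195, 206, 236, 253]
  LmaII (GTAT, off=2): starts [59, 67, 139, 248] → cuts [61, 69, 141, 250]

Pooled cuts: [6, 24, 32, 37, 46, 51, 61, 66, 69, 75, 79, 89, 94, 102, 107, 114, 126, 141, 160, 175, 192, 195, 206, 236, 250, 253]

Fragments:
  6→24: 18 bp
  24→32: 8 bp
  32→37: 5 bp
  37→46: 9 bp
  46→51: 5 bp
  51→61: 10 bp
  61→66: 5 bp
  66→69: 3 bp
  69→75: 6 bp
  75→79: 4 bp
  79→89: 10 bp
  89→94: 5 bp
  94→102: 8 bp
  102→107: 5 bp
  107→114: 7 bp
  114→126: 12 bp
  126→141: 15 bp
  141→160: 19 bp
  160→175: 15 bp
  175→192: 17 bp
  192→195: 3 bp
  195→206: 11 bp
  206→236: 30 bp
  236→250: 14 bp
  250→253: 3 bp
  253→6 (wrap): 262-253+6 = 15 bp

[3,3,3,4,5,5,5,5,5,6,7,8,8,9,10,10,11,12,14,15,15,15,17,18,19,30]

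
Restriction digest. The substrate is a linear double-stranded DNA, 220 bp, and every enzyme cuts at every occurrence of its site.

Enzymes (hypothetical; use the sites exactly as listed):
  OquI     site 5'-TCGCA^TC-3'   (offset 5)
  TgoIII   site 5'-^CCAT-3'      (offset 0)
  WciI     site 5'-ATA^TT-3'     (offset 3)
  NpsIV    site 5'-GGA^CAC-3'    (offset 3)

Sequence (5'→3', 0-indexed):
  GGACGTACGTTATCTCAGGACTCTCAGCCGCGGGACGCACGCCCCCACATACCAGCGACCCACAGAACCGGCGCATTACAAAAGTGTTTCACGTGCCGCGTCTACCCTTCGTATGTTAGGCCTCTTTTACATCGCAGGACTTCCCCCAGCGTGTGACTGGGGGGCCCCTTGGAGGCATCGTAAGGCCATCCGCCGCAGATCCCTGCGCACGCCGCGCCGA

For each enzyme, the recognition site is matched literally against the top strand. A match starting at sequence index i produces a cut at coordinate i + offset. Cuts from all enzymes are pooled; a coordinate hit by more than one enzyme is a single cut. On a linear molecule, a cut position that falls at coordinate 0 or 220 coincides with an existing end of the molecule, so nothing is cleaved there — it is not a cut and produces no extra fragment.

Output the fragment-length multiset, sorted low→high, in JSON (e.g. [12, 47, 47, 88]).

[35,185]

Scan for sites:
  OquI (TCGCATC, off=5): no sites
  TgoIII CCAT/0: at [185] ⇒ [185]
  WciI (ATATT, off=3): no sites
  NpsIV (GGACAC, off=3): no sites

All cut coordinates (distinct, sorted): [185]

Fragment lengths:
  [0,185): 185 bp
  [185,220): 35 bp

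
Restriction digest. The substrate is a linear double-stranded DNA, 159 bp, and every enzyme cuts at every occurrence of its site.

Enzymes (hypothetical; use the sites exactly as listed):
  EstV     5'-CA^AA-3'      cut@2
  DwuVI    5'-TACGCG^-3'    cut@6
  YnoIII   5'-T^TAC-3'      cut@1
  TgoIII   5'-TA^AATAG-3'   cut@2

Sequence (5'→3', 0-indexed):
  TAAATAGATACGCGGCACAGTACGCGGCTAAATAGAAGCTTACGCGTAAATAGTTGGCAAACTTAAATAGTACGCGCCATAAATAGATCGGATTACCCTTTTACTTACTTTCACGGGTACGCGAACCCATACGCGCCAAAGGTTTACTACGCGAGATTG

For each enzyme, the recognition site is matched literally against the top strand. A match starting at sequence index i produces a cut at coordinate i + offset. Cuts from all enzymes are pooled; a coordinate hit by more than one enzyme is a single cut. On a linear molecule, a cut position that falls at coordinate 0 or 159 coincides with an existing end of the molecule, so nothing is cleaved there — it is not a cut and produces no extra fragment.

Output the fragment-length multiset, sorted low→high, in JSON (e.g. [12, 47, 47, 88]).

[2,2,3,4,4,5,6,6,6,6,8,9,10,11,11,12,12,12,12,18]

Per-enzyme occurrences:
  EstV (CAAA, off=2): starts [57, 136] → cuts [59, 138]
  DwuVI (TACGCG, off=6): starts [8, 20, 40, 70, 117, 129, 147] → cuts [14, 26, 46, 76, 123, 135, 153]
  YnoIII (TTAC, off=1): starts [39, 92, 100, 104, 143] → cuts [40, 93, 101, 105, 144]
  TgoIII (TAAATAG, off=2): starts [0, 28, 46, 63, 79] → cuts [2, 30, 48, 65, 81]

Pooled cuts: [2, 14, 26, 30, 40, 46, 48, 59, 65, 76, 81, 93, 101, 105, 123, 135, 138, 144, 153]

Fragments:
  [0,2): 2 bp
  [2,14): 12 bp
  [14,26): 12 bp
  [26,30): 4 bp
  [30,40): 10 bp
  [40,46): 6 bp
  [46,48): 2 bp
  [48,59): 11 bp
  [59,65): 6 bp
  [65,76): 11 bp
  [76,81): 5 bp
  [81,93): 12 bp
  [93,101): 8 bp
  [101,105): 4 bp
  [105,123): 18 bp
  [123,135): 12 bp
  [135,138): 3 bp
  [138,144): 6 bp
  [144,153): 9 bp
  [153,159): 6 bp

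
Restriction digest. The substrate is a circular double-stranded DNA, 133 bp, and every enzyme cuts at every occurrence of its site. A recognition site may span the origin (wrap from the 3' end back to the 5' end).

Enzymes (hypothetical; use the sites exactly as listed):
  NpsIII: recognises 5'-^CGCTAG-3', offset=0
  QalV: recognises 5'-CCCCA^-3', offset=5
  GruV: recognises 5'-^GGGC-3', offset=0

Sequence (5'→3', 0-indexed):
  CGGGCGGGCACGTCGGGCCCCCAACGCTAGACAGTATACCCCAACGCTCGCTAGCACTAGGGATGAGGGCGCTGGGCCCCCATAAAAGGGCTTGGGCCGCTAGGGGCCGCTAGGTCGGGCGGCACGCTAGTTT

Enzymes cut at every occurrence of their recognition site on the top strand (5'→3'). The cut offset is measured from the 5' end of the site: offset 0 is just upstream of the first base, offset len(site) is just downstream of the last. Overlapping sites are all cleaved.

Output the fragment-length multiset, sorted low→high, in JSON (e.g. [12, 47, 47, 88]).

[1,4,4,4,5,5,6,6,7,8,9,9,9,9,10,18,19]

Scan for sites:
  NpsIII (CGCTAG, off=0): starts [24, 48, 97, 107, 124] → cuts [24, 48, 97, 107, 124]
  QalV (CCCCA, off=5): starts [18, 38, 77] → cuts [23, 43, 82]
  GruV (GGGC, off=0): starts [1, 5, 14, 66, 73, 87, 93, 103, 116] → cuts [1, 5, 14, 66, 73, 87, 93, 103, 116]

All cut coordinates (distinct, sorted): [1, 5, 14, 23, 24, 43, 48, 66, 73, 82, 87, 93, 97, 103, 107, 116, 124]

Fragments:
  1→5: 4 bp
  5→14: 9 bp
  14→23: 9 bp
  23→24: 1 bp
  24→43: 19 bp
  43→48: 5 bp
  48→66: 18 bp
  66→73: 7 bp
  73→82: 9 bp
  82→87: 5 bp
  87→93: 6 bp
  93→97: 4 bp
  97→103: 6 bp
  103→107: 4 bp
  107→116: 9 bp
  116→124: 8 bp
  124→1 (wrap): 133-124+1 = 10 bp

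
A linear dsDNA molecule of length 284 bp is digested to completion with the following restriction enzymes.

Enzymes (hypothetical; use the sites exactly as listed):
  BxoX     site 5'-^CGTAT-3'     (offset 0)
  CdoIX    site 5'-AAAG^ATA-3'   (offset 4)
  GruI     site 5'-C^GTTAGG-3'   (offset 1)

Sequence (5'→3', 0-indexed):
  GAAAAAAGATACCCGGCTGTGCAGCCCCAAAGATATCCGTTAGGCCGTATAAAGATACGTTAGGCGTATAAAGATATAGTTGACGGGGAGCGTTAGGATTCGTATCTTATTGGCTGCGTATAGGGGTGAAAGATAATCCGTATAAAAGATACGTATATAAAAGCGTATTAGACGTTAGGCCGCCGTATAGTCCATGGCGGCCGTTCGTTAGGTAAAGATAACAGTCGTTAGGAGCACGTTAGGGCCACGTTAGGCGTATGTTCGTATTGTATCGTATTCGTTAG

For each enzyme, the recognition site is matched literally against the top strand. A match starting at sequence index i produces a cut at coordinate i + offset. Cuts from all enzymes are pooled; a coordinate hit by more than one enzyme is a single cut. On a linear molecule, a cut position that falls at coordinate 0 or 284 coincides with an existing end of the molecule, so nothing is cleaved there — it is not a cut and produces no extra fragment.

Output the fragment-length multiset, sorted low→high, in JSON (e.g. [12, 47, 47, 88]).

Site scan:
  BxoX CGTAT/0: at [45, 64, 100, 116, 138, 151, 163, 183, 254, 262, 272] ⇒ [45, 64, 100, 116, 138, 151, 163, 183, 254, 262, 272]
  CdoIX AAAGATA/4: at [4, 28, 50, 69, 128, 144, 213] ⇒ [8, 32, 54, 73, 132, 148, 217]
  GruI CGTTAGG/1: at [37, 57, 90, 172, 205, 225, 236, 247] ⇒ [38, 58, 91, 173, 206, 226, 237, 248]

All cut coordinates (distinct, sorted): [8, 32, 38, 45, 54, 58, 64, 73, 91, 100, 116, 132, 138, 148, 151, 163, 173, 183, 206, 217, 226, 237, 248, 254, 262, 272]

Fragment lengths:
  [0,8): 8 bp
  [8,32): 24 bp
  [32,38): 6 bp
  [38,45): 7 bp
  [45,54): 9 bp
  [54,58): 4 bp
  [58,64): 6 bp
  [64,73): 9 bp
  [73,91): 18 bp
  [91,100): 9 bp
  [100,116): 16 bp
  [116,132): 16 bp
  [132,138): 6 bp
  [138,148): 10 bp
  [148,151): 3 bp
  [151,163): 12 bp
  [163,173): 10 bp
  [173,183): 10 bp
  [183,206): 23 bp
  [206,217): 11 bp
  [217,226): 9 bp
  [226,237): 11 bp
  [237,248): 11 bp
  [248,254): 6 bp
  [254,262): 8 bp
  [262,272): 10 bp
  [272,284): 12 bp

[3,4,6,6,6,6,7,8,8,9,9,9,9,10,10,10,10,11,11,11,12,12,16,16,18,23,24]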